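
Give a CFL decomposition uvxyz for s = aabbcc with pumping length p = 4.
u='a', v='a', x='bb', y='c', z='c'

For s = aabbcc with pumping length p = 4:

One valid decomposition:
- u = 'a'
- v = 'a'
- x = 'bb'
- y = 'c'
- z = 'c'

Verification:
- uvxyz = 'a' + 'a' + 'bb' + 'c' + 'c' = aabbcc ✓
- |vxy| = |'abbc'| = 4 ≤ 4 ✓
- |vy| = |'ac'| = 2 > 0 ✓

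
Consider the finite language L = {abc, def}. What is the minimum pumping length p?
p = 4

For a finite language L, the pumping lemma holds vacuously if p > max|s| for s ∈ L.

The longest string in L = {abc, def} has length 3.
If p = 4, then no string s ∈ L has |s| ≥ p, so the condition is vacuously true.

The minimum pumping length is p = 4.

Why no smaller p works: for any p ≤ 3, the longest string s ∈ L has |s| = 3 ≥ p, so it would
have to be pumpable; but pumping up (i = 2, 3, ...) produces ever longer strings, which cannot all lie in the
finite language L. So the pumping property fails for every p ≤ 3.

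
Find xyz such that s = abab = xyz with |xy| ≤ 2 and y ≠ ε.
x = 'a', y = 'b', z = 'ab'

For s = abab and p = 2, one valid decomposition is:
- x = 'a' (length 1)
- y = 'b' (length 1)
- z = 'ab' (length 2)

Verification:
- xyz = 'a' + 'b' + 'ab' = abab ✓
- |xy| = 2 ≤ 2 ✓
- |y| = 1 > 0 ✓

All pumping lemma constraints are satisfied.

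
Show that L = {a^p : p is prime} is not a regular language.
Assume for contradiction that L is regular, and let p ≥ 1 be the pumping length given by the pumping lemma.
Choose a prime q with q ≥ p (one exists because there are infinitely many primes) and let s = a^q. Then s ∈ L and |s| = q ≥ p.
By the pumping lemma, s = xyz for some x, y, z with |xy| ≤ p, |y| ≥ 1, and xy^i z ∈ L for every i ≥ 0.
Here y = a^k for some k with 1 ≤ k ≤ p, and xy^i z = a^(q + (i − 1)k) for every i ≥ 0.

Take i = q + 1: |xy^(q+1) z| = q + qk = q(k + 1).
Both factors satisfy q ≥ 2 and k + 1 ≥ 2, so q(k + 1) is composite, and xy^(q+1) z ∉ L.

This contradicts the pumping lemma, which requires xy^i z ∈ L for all i ≥ 0.
Hence L = {a^p : p is prime} is not regular. ∎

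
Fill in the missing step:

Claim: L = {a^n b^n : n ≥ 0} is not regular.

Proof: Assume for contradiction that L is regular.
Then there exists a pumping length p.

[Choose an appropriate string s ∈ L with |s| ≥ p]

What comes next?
s = a^p b^p

This string is in L (has equal a's and b's) and has length 2p ≥ p.
Any decomposition xyz with |xy| ≤ p means y consists only of a's,
so pumping will unbalance the counts.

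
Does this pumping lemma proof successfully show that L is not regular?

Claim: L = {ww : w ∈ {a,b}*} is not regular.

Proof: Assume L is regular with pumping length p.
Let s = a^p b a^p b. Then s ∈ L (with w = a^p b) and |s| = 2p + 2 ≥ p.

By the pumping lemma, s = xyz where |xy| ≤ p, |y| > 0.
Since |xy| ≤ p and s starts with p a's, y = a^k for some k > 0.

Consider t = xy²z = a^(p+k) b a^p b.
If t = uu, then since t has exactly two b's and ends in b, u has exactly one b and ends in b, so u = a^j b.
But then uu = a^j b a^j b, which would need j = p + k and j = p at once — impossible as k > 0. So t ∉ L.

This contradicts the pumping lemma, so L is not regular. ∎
The proof is correct.

This proof is valid because:
1. s = a^p b a^p b is in L and is chosen in terms of p, so |s| ≥ p holds for every p
2. The decomposition analysis is correct: |xy| ≤ p forces y to lie inside the leading a's
3. The contradiction is valid: the argument shows a^(p+k) b a^p b cannot be split into two equal halves
4. The conclusion follows logically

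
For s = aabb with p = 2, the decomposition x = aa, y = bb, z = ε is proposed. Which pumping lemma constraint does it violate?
Violated: |xy| ≤ p

The decomposition x = aa, y = bb, z = ε for s = aabb with p = 2
violates the constraint: |xy| ≤ p

|xy| = |aabb| = 4 > 2 = p. The decomposition puts too many characters in xy.

Pumping lemma constraints:
1. xyz = s (decomposition is valid)
2. |xy| ≤ p
3. |y| > 0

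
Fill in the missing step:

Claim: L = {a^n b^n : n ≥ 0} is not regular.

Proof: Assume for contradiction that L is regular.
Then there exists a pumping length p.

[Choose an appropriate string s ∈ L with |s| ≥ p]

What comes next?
s = a^p b^p

This string is in L (has equal a's and b's) and has length 2p ≥ p.
Any decomposition xyz with |xy| ≤ p means y consists only of a's,
so pumping will unbalance the counts.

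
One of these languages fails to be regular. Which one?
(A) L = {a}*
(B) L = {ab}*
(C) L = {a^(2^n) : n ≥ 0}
(C) {a^(2^n) : n ≥ 0}

(C) L = {a^(2^n) : n ≥ 0} is NOT regular.

The pumping lemma can be used to prove this:
After pumping, length is no longer a power of 2

The other languages are regular because they can be recognized by finite automata.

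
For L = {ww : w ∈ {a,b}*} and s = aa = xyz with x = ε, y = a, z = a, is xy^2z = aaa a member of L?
No

xy²z = ε · aa · a = aaa.
aaa has odd length 3, so it cannot be written as ww and is not in L.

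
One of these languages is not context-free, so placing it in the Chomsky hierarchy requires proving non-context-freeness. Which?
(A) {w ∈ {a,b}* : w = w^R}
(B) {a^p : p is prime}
(B) {a^p : p is prime}

(B) {a^p : p is prime} requires the CFL pumping lemma.

- {w ∈ {a,b}* : w = w^R} is context-free (but not regular)
  • Can be shown non-regular with the regular pumping lemma
  • After pumping, the string is no longer symmetric

- {a^p : p is prime} is NOT context-free
  • Requires the CFL pumping lemma to prove
  • The CFL pumping lemma also fails because prime gaps are unbounded

The CFL pumping lemma is "stronger" in that it can prove non-membership
in the larger class of context-free languages.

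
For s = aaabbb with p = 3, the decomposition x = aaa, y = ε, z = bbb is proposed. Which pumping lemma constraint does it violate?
Violated: |y| > 0

The decomposition x = aaa, y = ε, z = bbb for s = aaabbb with p = 3
violates the constraint: |y| > 0

|y| = 0, but the pumping lemma requires |y| > 0 (y must be non-empty).

Pumping lemma constraints:
1. xyz = s (decomposition is valid)
2. |xy| ≤ p
3. |y| > 0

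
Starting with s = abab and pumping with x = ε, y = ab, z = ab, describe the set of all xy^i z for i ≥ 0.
{xy^i z : i ≥ 0} = {(ab)^(i+1) : i ≥ 0} = {ab, abab, ababab, ...}

With x = ε, y = ab, z = ab: Pumping 'ab' gives strings of alternating a's and b's.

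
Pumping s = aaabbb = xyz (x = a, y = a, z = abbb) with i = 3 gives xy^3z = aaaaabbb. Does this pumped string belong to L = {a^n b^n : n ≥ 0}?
No

xy³z = a · aaa · abbb = aaaaabbb.
aaaaabbb has 5 a's and 3 b's; 5 ≠ 3, so it is not in L.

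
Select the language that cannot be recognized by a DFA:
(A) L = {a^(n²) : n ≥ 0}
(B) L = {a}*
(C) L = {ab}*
(A) {a^(n²) : n ≥ 0}

(A) L = {a^(n²) : n ≥ 0} is NOT regular.

The pumping lemma can be used to prove this:
After pumping, length is no longer a perfect square

The other languages are regular because they can be recognized by finite automata.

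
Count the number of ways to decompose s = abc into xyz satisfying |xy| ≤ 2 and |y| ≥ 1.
3

For s = 'abc' with pumping length p = 2:

Constraints: |xy| ≤ 2, |y| > 0

Valid decompositions (|xy| ≤ p, |y| ≥ 1):
  • x='', y='a', z='bc'
  • x='a', y='b', z='c'
  • x='', y='ab', z='c'

Total count: 3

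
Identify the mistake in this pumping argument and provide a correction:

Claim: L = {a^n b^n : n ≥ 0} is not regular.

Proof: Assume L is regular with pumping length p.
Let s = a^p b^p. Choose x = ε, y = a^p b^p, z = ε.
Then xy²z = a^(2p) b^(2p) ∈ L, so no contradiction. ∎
Error: The decomposition violates |xy| ≤ p. With y = a^p b^p, |xy| = |y| = 2p > p. (The proof also miscomputes xy²z, which would be a^p b^p a^p b^p rather than a^(2p) b^(2p), and it wrongly treats one harmless decomposition as settling the matter — the prover does not get to choose the decomposition.)

Correction: The pumping lemma requires |xy| ≤ p, and the argument must handle every decomposition satisfying |xy| ≤ p, |y| ≥ 1. Since s starts with p a's, any such y consists only of a's, say y = a^k with k ≥ 1. Then xy²z = a^(p+k) b^p has unequal numbers of a's and b's, so xy²z ∉ L — the required contradiction.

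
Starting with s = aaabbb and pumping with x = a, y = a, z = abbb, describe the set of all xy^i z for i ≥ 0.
{xy^i z : i ≥ 0} = {a^(2+i) b^3 : i ≥ 0} = {aabbb, aaabbb, aaaabbb, ...}

With x = a, y = a, z = abbb: Starting with aaabbb and pumping the second 'a', we get strings with 2+i a's followed by 3 b's for i = 0, 1, 2, ...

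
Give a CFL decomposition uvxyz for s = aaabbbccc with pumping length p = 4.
u='aa', v='a', x='bb', y='b', z='ccc'

For s = aaabbbccc with pumping length p = 4:

One valid decomposition:
- u = 'aa'
- v = 'a'
- x = 'bb'
- y = 'b'
- z = 'ccc'

Verification:
- uvxyz = 'aa' + 'a' + 'bb' + 'b' + 'ccc' = aaabbbccc ✓
- |vxy| = |'abbb'| = 4 ≤ 4 ✓
- |vy| = |'ab'| = 2 > 0 ✓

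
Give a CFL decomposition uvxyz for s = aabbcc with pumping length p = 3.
u='aa', v='b', x='b', y='c', z='c'

For s = aabbcc with pumping length p = 3:

One valid decomposition:
- u = 'aa'
- v = 'b'
- x = 'b'
- y = 'c'
- z = 'c'

Verification:
- uvxyz = 'aa' + 'b' + 'b' + 'c' + 'c' = aabbcc ✓
- |vxy| = |'bbc'| = 3 ≤ 3 ✓
- |vy| = |'bc'| = 2 > 0 ✓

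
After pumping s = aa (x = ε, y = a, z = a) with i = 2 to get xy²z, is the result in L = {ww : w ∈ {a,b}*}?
No

xy²z = ε · aa · a = aaa.
aaa has odd length 3, so it cannot be written as ww and is not in L.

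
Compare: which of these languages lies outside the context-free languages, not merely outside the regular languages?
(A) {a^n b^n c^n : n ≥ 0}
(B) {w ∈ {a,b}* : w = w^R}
(A) {a^n b^n c^n : n ≥ 0}

(A) {a^n b^n c^n : n ≥ 0} requires the CFL pumping lemma.

- {w ∈ {a,b}* : w = w^R} is context-free (but not regular)
  • Can be shown non-regular with the regular pumping lemma
  • After pumping, the string is no longer symmetric

- {a^n b^n c^n : n ≥ 0} is NOT context-free
  • Requires the CFL pumping lemma to prove
  • Cannot maintain three equal counts simultaneously

The CFL pumping lemma is "stronger" in that it can prove non-membership
in the larger class of context-free languages.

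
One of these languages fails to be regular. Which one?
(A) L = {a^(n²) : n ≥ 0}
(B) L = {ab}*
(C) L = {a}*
(A) {a^(n²) : n ≥ 0}

(A) L = {a^(n²) : n ≥ 0} is NOT regular.

The pumping lemma can be used to prove this:
After pumping, length is no longer a perfect square

The other languages are regular because they can be recognized by finite automata.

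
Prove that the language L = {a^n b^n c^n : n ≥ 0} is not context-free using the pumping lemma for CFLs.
Assume for contradiction that L is context-free, and let p ≥ 1 be the pumping length given by the pumping lemma for CFLs.
Choose s = a^p b^p c^p. Then s ∈ L and |s| = 3p ≥ p.
By the CFL pumping lemma, s = uvxyz for some u, v, x, y, z with |vxy| ≤ p, |vy| ≥ 1, and uv^i xy^i z ∈ L for every i ≥ 0.

Because |vxy| ≤ p, the window vxy cannot contain both an a and a c: any substring of s containing both must include the entire block b^p plus at least one a and one c, so it has length ≥ p + 2 > p.
Hence at least one of the letters a, c does not occur in vy at all.

Take i = 0: the string uxz is obtained from s by deleting |vy| ≥ 1 symbols, so |uxz| = 3p − |vy| < 3p.
But the letter (a or c) that does not occur in vy still occurs exactly p times in uxz. Every string of L with exactly p copies of some letter is a^p b^p c^p, of length 3p. Since |uxz| < 3p, uxz ∉ L.

This contradicts the CFL pumping lemma, which requires uv^i xy^i z ∈ L for all i ≥ 0.
Hence L = {a^n b^n c^n : n ≥ 0} is not context-free. ∎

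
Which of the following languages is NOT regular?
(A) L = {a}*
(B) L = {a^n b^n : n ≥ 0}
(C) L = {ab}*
(B) {a^n b^n : n ≥ 0}

(B) L = {a^n b^n : n ≥ 0} is NOT regular.

The pumping lemma can be used to prove this:
After pumping, the number of a's and b's become unequal

The other languages are regular because they can be recognized by finite automata.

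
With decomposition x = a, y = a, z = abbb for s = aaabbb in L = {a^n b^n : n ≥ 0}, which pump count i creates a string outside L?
i = 2

xy²z = a · aa · abbb = aaaabbb; aaaabbb has 4 a's and 3 b's; 4 ≠ 3, so it is not in L.
(Other choices also work, e.g. i = 0, 3; only i = 1 is guaranteed to stay in L since xy¹z = s.)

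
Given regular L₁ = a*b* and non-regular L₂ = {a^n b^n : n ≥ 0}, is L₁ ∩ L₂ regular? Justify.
No — L₁ ∩ L₂ is not regular.

Every string a^n b^n already lies in a*b*, so L₁ ∩ L₂ = {a^n b^n : n ≥ 0} = L₂ itself, which is the standard non-regular language (pump s = a^p b^p).

Note that the bare facts "L₁ regular, L₂ non-regular" do not settle the question by themselves: the closure of regular languages under ∪, ∩, complement and difference applies only when BOTH operands are regular. With a non-regular operand the result can come out regular or non-regular depending on the specific languages, so one has to work out L₁ ∩ L₂ for this particular pair, as above.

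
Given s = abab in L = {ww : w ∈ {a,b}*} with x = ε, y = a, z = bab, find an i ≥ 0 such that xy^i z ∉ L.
i = 3

xy³z = ε · aaa · bab = aaabab; aaabab has length 6; its halves are aaa and bab, which differ, so it is not in L.
(Other choices also work, e.g. i = 0, 2; only i = 1 is guaranteed to stay in L since xy¹z = s.)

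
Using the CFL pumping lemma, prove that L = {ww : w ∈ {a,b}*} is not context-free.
Assume for contradiction that L is context-free, and let p ≥ 1 be the pumping length given by the pumping lemma for CFLs.
Choose s = a^p b^p a^p b^p. Then s ∈ L (take w = a^p b^p) and |s| = 4p ≥ p.
By the CFL pumping lemma, s = uvxyz for some u, v, x, y, z with |vxy| ≤ p, |vy| ≥ 1, and uv^i xy^i z ∈ L for every i ≥ 0.

Write s as four blocks A₁ B₁ A₂ B₂ with A₁ = A₂ = a^p and B₁ = B₂ = b^p. Since |vxy| ≤ p, the window vxy lies inside at most two adjacent blocks. Take i = 0 and let t = uxz, so |t| = 4p − |vy| with 1 ≤ |vy| ≤ p. If |t| is odd, t ∉ L immediately, so assume |vy| is even (hence |vy| ≥ 2) and |t|/2 = 2p − |vy|/2, which satisfies p ≤ |t|/2 ≤ 2p − 1.

Case 1 (vxy inside A₁B₁): t = a^(p−j) b^(p−l) a^p b^p with j + l = |vy|. The second half of t has length < 2p, so it is a suffix of the trailing a^p b^p and ends in b; the first half is a^(p−j) b^(p−l) a^((j+l)/2), which ends in a because (j+l)/2 ≥ 1. The halves differ, so t ∉ L.

Case 2 (vxy inside B₁A₂, straddling the middle): t = a^p b^(p−j) a^(p−l) b^p with j + l = |vy|. If t = ww, then w is a prefix of t of length ≥ p, so w begins with a^p; and w is a suffix of t of length ≥ p, so w ends with b^p. That forces |w| ≥ 2p, contradicting |w| = |t|/2 ≤ 2p − 1. So t ∉ L.

Case 3 (vxy inside A₂B₂): t = a^p b^p a^(p−j) b^(p−l) with j + l = |vy|. The first half of t is a prefix of a^p b^p, so it begins with a; the second half is b^((j+l)/2) a^(p−j) b^(p−l), which begins with b. The halves differ, so t ∉ L.

In every case uv⁰xy⁰z = uxz ∉ L.

This contradicts the CFL pumping lemma, which requires uv^i xy^i z ∈ L for all i ≥ 0.
Hence L = {ww : w ∈ {a,b}*} is not context-free. ∎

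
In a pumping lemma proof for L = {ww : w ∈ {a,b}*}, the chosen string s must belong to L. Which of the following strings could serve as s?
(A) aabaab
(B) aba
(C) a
(A) aabaab

The pumping lemma is applied to a string s that lies in L, so first check membership of each option:
- (A) aabaab splits into halves aab · aab, which are equal, so it is in L (w = aab) ✓
- (B) aba has odd length 3, so it cannot be written as ww and is not in L ✗
- (C) a has odd length 1, so it cannot be written as ww and is not in L ✗

Only (A) aabaab is in L, so it is the only candidate that could play the role of s.
(In a complete proof one picks s in terms of the pumping length p so that |s| ≥ p is guaranteed; a fixed string like aabaab illustrates the shape of such an s.)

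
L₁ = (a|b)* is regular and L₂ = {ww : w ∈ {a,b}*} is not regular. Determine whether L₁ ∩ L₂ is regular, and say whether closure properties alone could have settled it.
No — L₁ ∩ L₂ is not regular.

(a|b)* is all strings over {a,b}, so L₁ ∩ L₂ = {ww : w ∈ {a,b}*} = L₂ itself, which is not regular (pump s = a^p b a^p b).

Note that the bare facts "L₁ regular, L₂ non-regular" do not settle the question by themselves: the closure of regular languages under ∪, ∩, complement and difference applies only when BOTH operands are regular. With a non-regular operand the result can come out regular or non-regular depending on the specific languages, so one has to work out L₁ ∩ L₂ for this particular pair, as above.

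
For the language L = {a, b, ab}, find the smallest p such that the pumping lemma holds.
p = 3

For a finite language L, the pumping lemma holds vacuously if p > max|s| for s ∈ L.

The longest string in L = {a, b, ab} has length 2.
If p = 3, then no string s ∈ L has |s| ≥ p, so the condition is vacuously true.

The minimum pumping length is p = 3.

Why no smaller p works: for any p ≤ 2, the longest string s ∈ L has |s| = 2 ≥ p, so it would
have to be pumpable; but pumping up (i = 2, 3, ...) produces ever longer strings, which cannot all lie in the
finite language L. So the pumping property fails for every p ≤ 2.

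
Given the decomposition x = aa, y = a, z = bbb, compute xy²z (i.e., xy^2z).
aaaabbb

Given x = 'aa', y = 'a', z = 'bbb' and i = 2:

xy^2z = x + y·y·...·y (2 times) + z
       = 'aa' + 'a'^2 + 'bbb'
       = 'aa' + 'aa' + 'bbb'
       = 'aaaabbb'

The pumped string is 'aaaabbb' with length 7.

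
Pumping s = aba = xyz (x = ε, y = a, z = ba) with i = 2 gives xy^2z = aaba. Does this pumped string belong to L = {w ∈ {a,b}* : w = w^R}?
No

xy²z = ε · aa · ba = aaba.
aaba reversed is abaa ≠ aaba, so it is not a palindrome and is not in L.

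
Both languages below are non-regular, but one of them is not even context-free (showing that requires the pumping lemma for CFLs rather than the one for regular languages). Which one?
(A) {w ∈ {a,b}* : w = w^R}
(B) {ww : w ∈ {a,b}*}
(B) {ww : w ∈ {a,b}*}

(B) {ww : w ∈ {a,b}*} requires the CFL pumping lemma.

- {w ∈ {a,b}* : w = w^R} is context-free (but not regular)
  • Can be shown non-regular with the regular pumping lemma
  • After pumping, the string is no longer symmetric

- {ww : w ∈ {a,b}*} is NOT context-free
  • Requires the CFL pumping lemma to prove
  • Cannot verify equality of two arbitrary substrings

The CFL pumping lemma is "stronger" in that it can prove non-membership
in the larger class of context-free languages.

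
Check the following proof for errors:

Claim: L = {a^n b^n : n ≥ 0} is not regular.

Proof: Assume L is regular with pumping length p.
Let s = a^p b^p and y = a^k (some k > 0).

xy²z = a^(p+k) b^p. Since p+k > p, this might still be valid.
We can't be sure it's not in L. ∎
The proof is INCORRECT.

Error: The conclusion is wrong.
xy²z = a^(p+k) b^p is definitely NOT in L because the number of a's (p+k) ≠ number of b's (p).
The proof incorrectly doubts what is actually a valid contradiction.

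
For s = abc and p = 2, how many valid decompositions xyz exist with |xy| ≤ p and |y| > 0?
3

For s = 'abc' with pumping length p = 2:

Constraints: |xy| ≤ 2, |y| > 0

Valid decompositions (|xy| ≤ p, |y| ≥ 1):
  • x='', y='a', z='bc'
  • x='a', y='b', z='c'
  • x='', y='ab', z='c'

Total count: 3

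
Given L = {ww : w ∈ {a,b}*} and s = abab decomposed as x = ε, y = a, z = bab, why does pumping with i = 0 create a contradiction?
xy⁰z = bab ∉ L

Pumping with i = 0 replaces y = a by y⁰ = ε:
- Original: s = xyz = abab; abab splits into halves ab · ab, which are equal, so it is in L (w = ab)
- Pumped: xy⁰z = ε · ε · bab = bab
- bab has odd length 3, so it cannot be written as ww and is not in L

The pumping lemma would require xy⁰z ∈ L, so this decomposition yields a contradiction.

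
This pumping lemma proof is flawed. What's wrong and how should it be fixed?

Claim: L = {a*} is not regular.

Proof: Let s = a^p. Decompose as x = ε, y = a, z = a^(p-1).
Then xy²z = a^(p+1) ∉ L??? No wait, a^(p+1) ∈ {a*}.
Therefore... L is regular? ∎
Error: The proof attempts to show a*  is not regular, but a* IS regular!

Correction: a* is a regular language (recognized by a simple DFA with one accepting state and self-loop on 'a'). The pumping lemma can only prove non-regularity, not regularity. For regular languages, pumping always works.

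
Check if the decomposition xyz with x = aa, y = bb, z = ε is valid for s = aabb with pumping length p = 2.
Violated: |xy| ≤ p

The decomposition x = aa, y = bb, z = ε for s = aabb with p = 2
violates the constraint: |xy| ≤ p

|xy| = |aabb| = 4 > 2 = p. The decomposition puts too many characters in xy.

Pumping lemma constraints:
1. xyz = s (decomposition is valid)
2. |xy| ≤ p
3. |y| > 0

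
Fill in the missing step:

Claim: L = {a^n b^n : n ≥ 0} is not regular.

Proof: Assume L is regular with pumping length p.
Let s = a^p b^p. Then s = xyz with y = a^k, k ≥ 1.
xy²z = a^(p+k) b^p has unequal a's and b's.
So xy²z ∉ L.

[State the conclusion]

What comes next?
This contradicts the pumping lemma for regular languages,
which guarantees xy^i z ∈ L for all i ≥ 0.

Since our assumption that L is regular leads to a contradiction,
we conclude that L = {a^n b^n : n ≥ 0} is NOT regular. ∎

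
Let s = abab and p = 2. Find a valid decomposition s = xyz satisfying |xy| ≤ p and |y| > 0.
x = 'a', y = 'b', z = 'ab'

For s = abab and p = 2, one valid decomposition is:
- x = 'a' (length 1)
- y = 'b' (length 1)
- z = 'ab' (length 2)

Verification:
- xyz = 'a' + 'b' + 'ab' = abab ✓
- |xy| = 2 ≤ 2 ✓
- |y| = 1 > 0 ✓

All pumping lemma constraints are satisfied.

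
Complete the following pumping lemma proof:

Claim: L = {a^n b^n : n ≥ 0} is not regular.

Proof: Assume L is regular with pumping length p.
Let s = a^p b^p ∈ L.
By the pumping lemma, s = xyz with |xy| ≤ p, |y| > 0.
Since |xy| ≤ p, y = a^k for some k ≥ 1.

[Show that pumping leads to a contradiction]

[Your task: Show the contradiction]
Consider xy²z = a^(p+k) b^p.

Since k ≥ 1, we have p + k > p.
So xy²z has more a's than b's: (p+k) a's vs p b's.
This means xy²z ∉ L because a^n b^n requires equal counts.

This contradicts the pumping lemma which states xy²z ∈ L.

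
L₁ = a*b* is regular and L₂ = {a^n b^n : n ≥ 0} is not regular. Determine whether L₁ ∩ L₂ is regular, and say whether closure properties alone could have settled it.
No — L₁ ∩ L₂ is not regular.

Every string a^n b^n already lies in a*b*, so L₁ ∩ L₂ = {a^n b^n : n ≥ 0} = L₂ itself, which is the standard non-regular language (pump s = a^p b^p).

Note that the bare facts "L₁ regular, L₂ non-regular" do not settle the question by themselves: the closure of regular languages under ∪, ∩, complement and difference applies only when BOTH operands are regular. With a non-regular operand the result can come out regular or non-regular depending on the specific languages, so one has to work out L₁ ∩ L₂ for this particular pair, as above.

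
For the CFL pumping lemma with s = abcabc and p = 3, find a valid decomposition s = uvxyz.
u='ab', v='c', x='a', y='b', z='c'

For s = abcabc with pumping length p = 3:

One valid decomposition:
- u = 'ab'
- v = 'c'
- x = 'a'
- y = 'b'
- z = 'c'

Verification:
- uvxyz = 'ab' + 'c' + 'a' + 'b' + 'c' = abcabc ✓
- |vxy| = |'cab'| = 3 ≤ 3 ✓
- |vy| = |'cb'| = 2 > 0 ✓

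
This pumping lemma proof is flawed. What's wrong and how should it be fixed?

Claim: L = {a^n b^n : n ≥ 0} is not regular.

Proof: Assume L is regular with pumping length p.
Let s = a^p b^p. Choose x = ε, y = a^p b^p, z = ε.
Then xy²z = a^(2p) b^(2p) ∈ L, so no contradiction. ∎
Error: The decomposition violates |xy| ≤ p. With y = a^p b^p, |xy| = |y| = 2p > p. (The proof also miscomputes xy²z, which would be a^p b^p a^p b^p rather than a^(2p) b^(2p), and it wrongly treats one harmless decomposition as settling the matter — the prover does not get to choose the decomposition.)

Correction: The pumping lemma requires |xy| ≤ p, and the argument must handle every decomposition satisfying |xy| ≤ p, |y| ≥ 1. Since s starts with p a's, any such y consists only of a's, say y = a^k with k ≥ 1. Then xy²z = a^(p+k) b^p has unequal numbers of a's and b's, so xy²z ∉ L — the required contradiction.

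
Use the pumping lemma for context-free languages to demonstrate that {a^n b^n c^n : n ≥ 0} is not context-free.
Assume for contradiction that L is context-free, and let p ≥ 1 be the pumping length given by the pumping lemma for CFLs.
Choose s = a^p b^p c^p. Then s ∈ L and |s| = 3p ≥ p.
By the CFL pumping lemma, s = uvxyz for some u, v, x, y, z with |vxy| ≤ p, |vy| ≥ 1, and uv^i xy^i z ∈ L for every i ≥ 0.

Because |vxy| ≤ p, the window vxy cannot contain both an a and a c: any substring of s containing both must include the entire block b^p plus at least one a and one c, so it has length ≥ p + 2 > p.
Hence at least one of the letters a, c does not occur in vy at all.

Take i = 0: the string uxz is obtained from s by deleting |vy| ≥ 1 symbols, so |uxz| = 3p − |vy| < 3p.
But the letter (a or c) that does not occur in vy still occurs exactly p times in uxz. Every string of L with exactly p copies of some letter is a^p b^p c^p, of length 3p. Since |uxz| < 3p, uxz ∉ L.

This contradicts the CFL pumping lemma, which requires uv^i xy^i z ∈ L for all i ≥ 0.
Hence L = {a^n b^n c^n : n ≥ 0} is not context-free. ∎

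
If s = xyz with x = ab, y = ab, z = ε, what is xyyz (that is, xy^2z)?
ababab

Given x = 'ab', y = 'ab', z = '' and i = 2:

xy^2z = x + y·y·...·y (2 times) + z
       = 'ab' + 'ab'^2 + ''
       = 'ab' + 'abab' + ''
       = 'ababab'

The pumped string is 'ababab' with length 6.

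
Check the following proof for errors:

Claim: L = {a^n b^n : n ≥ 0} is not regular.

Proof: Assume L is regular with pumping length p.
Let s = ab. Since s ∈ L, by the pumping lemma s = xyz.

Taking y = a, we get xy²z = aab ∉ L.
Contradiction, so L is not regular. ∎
The proof is INCORRECT.

Error: The string s = ab may be shorter than p.
The pumping lemma only applies to strings with |s| ≥ p, and p is not under our control.
We must choose s in terms of p, e.g. s = a^p b^p, to ensure |s| ≥ p.
(The proof also fixes one particular y; a valid argument must handle every decomposition with |xy| ≤ p and |y| ≥ 1 — for s = a^p b^p this forces y = a^k, and then xy²z = a^(p+k) b^p ∉ L.)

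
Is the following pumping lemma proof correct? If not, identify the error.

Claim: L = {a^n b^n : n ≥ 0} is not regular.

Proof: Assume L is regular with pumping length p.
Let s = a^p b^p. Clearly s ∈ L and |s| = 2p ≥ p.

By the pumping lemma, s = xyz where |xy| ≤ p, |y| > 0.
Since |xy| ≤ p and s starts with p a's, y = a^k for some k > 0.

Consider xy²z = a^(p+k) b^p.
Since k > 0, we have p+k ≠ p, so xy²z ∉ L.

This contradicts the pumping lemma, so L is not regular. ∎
The proof is correct.

This proof is valid because:
1. The string s = a^p b^p is correctly in L
2. The decomposition analysis is correct: y must consist only of a's
3. The contradiction is valid: pumping increases a's but not b's
4. The conclusion follows logically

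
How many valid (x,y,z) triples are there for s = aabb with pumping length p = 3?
6

For s = 'aabb' with pumping length p = 3:

Constraints: |xy| ≤ 3, |y| > 0

Valid decompositions (|xy| ≤ p, |y| ≥ 1):
  • x='', y='a', z='abb'
  • x='a', y='a', z='bb'
  • x='', y='aa', z='bb'
  • x='aa', y='b', z='b'
  • x='a', y='ab', z='b'
  • x='', y='aab', z='b'

Total count: 6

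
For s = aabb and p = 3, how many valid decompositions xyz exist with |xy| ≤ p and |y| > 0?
6

For s = 'aabb' with pumping length p = 3:

Constraints: |xy| ≤ 3, |y| > 0

Valid decompositions (|xy| ≤ p, |y| ≥ 1):
  • x='', y='a', z='abb'
  • x='a', y='a', z='bb'
  • x='', y='aa', z='bb'
  • x='aa', y='b', z='b'
  • x='a', y='ab', z='b'
  • x='', y='aab', z='b'

Total count: 6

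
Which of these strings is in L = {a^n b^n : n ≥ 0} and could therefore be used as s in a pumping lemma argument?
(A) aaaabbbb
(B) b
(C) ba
(A) aaaabbbb

The pumping lemma is applied to a string s that lies in L, so first check membership of each option:
- (A) aaaabbbb = a^4 b^4 has equal counts (4 = 4), so it is in L ✓
- (B) b has 0 a's and 1 b's; 0 ≠ 1, so it is not in L ✗
- (C) ba has an a after a b, so it is not of the form a^n b^n and is not in L ✗

Only (A) aaaabbbb is in L, so it is the only candidate that could play the role of s.
(In a complete proof one picks s in terms of the pumping length p so that |s| ≥ p is guaranteed; a fixed string like aaaabbbb illustrates the shape of such an s.)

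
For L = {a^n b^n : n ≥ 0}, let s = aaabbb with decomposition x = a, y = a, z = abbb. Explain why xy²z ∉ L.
xy²z = aaaabbb ∉ L

Pumping with i = 2 replaces y = a by y² = aa:
- Original: s = xyz = aaabbb; aaabbb = a^3 b^3 has equal counts (3 = 3), so it is in L
- Pumped: xy²z = a · aa · abbb = aaaabbb
- aaaabbb has 4 a's and 3 b's; 4 ≠ 3, so it is not in L

The pumping lemma would require xy²z ∈ L, so this decomposition yields a contradiction.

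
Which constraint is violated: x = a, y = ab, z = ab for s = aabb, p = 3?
Violated: xyz = s

The decomposition x = a, y = ab, z = ab for s = aabb with p = 3
violates the constraint: xyz = s

xyz = 'a' + 'ab' + 'ab' = 'aabab' ≠ 'aabb' = s. The decomposition doesn't reconstruct s.

Pumping lemma constraints:
1. xyz = s (decomposition is valid)
2. |xy| ≤ p
3. |y| > 0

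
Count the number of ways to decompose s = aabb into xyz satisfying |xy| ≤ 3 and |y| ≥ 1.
6

For s = 'aabb' with pumping length p = 3:

Constraints: |xy| ≤ 3, |y| > 0

Valid decompositions (|xy| ≤ p, |y| ≥ 1):
  • x='', y='a', z='abb'
  • x='a', y='a', z='bb'
  • x='', y='aa', z='bb'
  • x='aa', y='b', z='b'
  • x='a', y='ab', z='b'
  • x='', y='aab', z='b'

Total count: 6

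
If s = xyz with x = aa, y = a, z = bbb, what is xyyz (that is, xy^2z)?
aaaabbb

Given x = 'aa', y = 'a', z = 'bbb' and i = 2:

xy^2z = x + y·y·...·y (2 times) + z
       = 'aa' + 'a'^2 + 'bbb'
       = 'aa' + 'aa' + 'bbb'
       = 'aaaabbb'

The pumped string is 'aaaabbb' with length 7.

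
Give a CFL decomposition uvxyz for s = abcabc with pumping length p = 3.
u='ab', v='c', x='a', y='b', z='c'

For s = abcabc with pumping length p = 3:

One valid decomposition:
- u = 'ab'
- v = 'c'
- x = 'a'
- y = 'b'
- z = 'c'

Verification:
- uvxyz = 'ab' + 'c' + 'a' + 'b' + 'c' = abcabc ✓
- |vxy| = |'cab'| = 3 ≤ 3 ✓
- |vy| = |'cb'| = 2 > 0 ✓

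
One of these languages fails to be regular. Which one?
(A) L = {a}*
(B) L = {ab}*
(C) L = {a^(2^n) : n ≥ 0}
(C) {a^(2^n) : n ≥ 0}

(C) L = {a^(2^n) : n ≥ 0} is NOT regular.

The pumping lemma can be used to prove this:
After pumping, length is no longer a power of 2

The other languages are regular because they can be recognized by finite automata.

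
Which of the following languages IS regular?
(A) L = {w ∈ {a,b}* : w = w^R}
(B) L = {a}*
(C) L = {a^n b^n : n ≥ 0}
(B) {a}*

(B) L = {a}* is regular.

This can be recognized by a finite automaton (DFA/NFA).
Regular expressions like {a}* define regular languages.

The other choices are not regular:
- {a^n b^n : n ≥ 0}: After pumping, the number of a's and b's become unequal
- {w ∈ {a,b}* : w = w^R}: After pumping, the string is no longer symmetric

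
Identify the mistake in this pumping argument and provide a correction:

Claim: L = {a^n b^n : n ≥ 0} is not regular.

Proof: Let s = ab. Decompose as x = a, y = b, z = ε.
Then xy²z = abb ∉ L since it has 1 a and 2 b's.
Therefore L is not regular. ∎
Error: The string s = ab might be shorter than the pumping length p.

Correction: Choose s = a^p b^p to ensure |s| ≥ p. Also, the decomposition is wrong: with |xy| ≤ p, y cannot include b's when s starts with p a's.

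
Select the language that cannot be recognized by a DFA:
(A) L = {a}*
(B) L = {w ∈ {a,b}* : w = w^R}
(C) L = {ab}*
(B) {w ∈ {a,b}* : w = w^R}

(B) L = {w ∈ {a,b}* : w = w^R} is NOT regular.

The pumping lemma can be used to prove this:
After pumping, the string is no longer symmetric

The other languages are regular because they can be recognized by finite automata.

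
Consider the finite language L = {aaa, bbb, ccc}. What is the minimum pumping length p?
p = 4

For a finite language L, the pumping lemma holds vacuously if p > max|s| for s ∈ L.

The longest string in L = {aaa, bbb, ccc} has length 3.
If p = 4, then no string s ∈ L has |s| ≥ p, so the condition is vacuously true.

The minimum pumping length is p = 4.

Why no smaller p works: for any p ≤ 3, the longest string s ∈ L has |s| = 3 ≥ p, so it would
have to be pumpable; but pumping up (i = 2, 3, ...) produces ever longer strings, which cannot all lie in the
finite language L. So the pumping property fails for every p ≤ 3.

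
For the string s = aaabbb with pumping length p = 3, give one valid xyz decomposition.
x = '', y = 'aaa', z = 'bbb'

For s = aaabbb and p = 3, one valid decomposition is:
- x = '' (length 0)
- y = 'aaa' (length 3)
- z = 'bbb' (length 3)

Verification:
- xyz = '' + 'aaa' + 'bbb' = aaabbb ✓
- |xy| = 3 ≤ 3 ✓
- |y| = 3 > 0 ✓

All pumping lemma constraints are satisfied.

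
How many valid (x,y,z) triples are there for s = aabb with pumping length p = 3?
6

For s = 'aabb' with pumping length p = 3:

Constraints: |xy| ≤ 3, |y| > 0

Valid decompositions (|xy| ≤ p, |y| ≥ 1):
  • x='', y='a', z='abb'
  • x='a', y='a', z='bb'
  • x='', y='aa', z='bb'
  • x='aa', y='b', z='b'
  • x='a', y='ab', z='b'
  • x='', y='aab', z='b'

Total count: 6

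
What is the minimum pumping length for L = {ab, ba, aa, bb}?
p = 3

For a finite language L, the pumping lemma holds vacuously if p > max|s| for s ∈ L.

The longest string in L = {ab, ba, aa, bb} has length 2.
If p = 3, then no string s ∈ L has |s| ≥ p, so the condition is vacuously true.

The minimum pumping length is p = 3.

Why no smaller p works: for any p ≤ 2, the longest string s ∈ L has |s| = 2 ≥ p, so it would
have to be pumpable; but pumping up (i = 2, 3, ...) produces ever longer strings, which cannot all lie in the
finite language L. So the pumping property fails for every p ≤ 2.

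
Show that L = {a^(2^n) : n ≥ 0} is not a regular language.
Assume for contradiction that L is regular, and let p ≥ 1 be the pumping length given by the pumping lemma.
Choose s = a^(2^p). Then s ∈ L and |s| = 2^p ≥ p.
By the pumping lemma, s = xyz for some x, y, z with |xy| ≤ p, |y| ≥ 1, and xy^i z ∈ L for every i ≥ 0.
Here y = a^k for some k with 1 ≤ k ≤ |xy| ≤ p, and p < 2^p.

Take i = 2: |xy²z| = 2^p + k.
Now 2^p < 2^p + k ≤ 2^p + p < 2^p + 2^p = 2^(p+1).
So |xy²z| lies strictly between the consecutive powers of two 2^p and 2^(p+1), hence is not a power of 2, and xy²z ∉ L.

This contradicts the pumping lemma, which requires xy^i z ∈ L for all i ≥ 0.
Hence L = {a^(2^n) : n ≥ 0} is not regular. ∎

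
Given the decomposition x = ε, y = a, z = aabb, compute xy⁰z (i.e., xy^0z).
aabb

Given x = '', y = 'a', z = 'aabb' and i = 0:

xy^0z = x + y·y·...·y (0 times) + z
       = '' + 'a'^0 + 'aabb'
       = '' + '' + 'aabb'
       = 'aabb'

The pumped string is 'aabb' with length 4.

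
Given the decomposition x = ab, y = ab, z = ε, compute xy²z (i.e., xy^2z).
ababab

Given x = 'ab', y = 'ab', z = '' and i = 2:

xy^2z = x + y·y·...·y (2 times) + z
       = 'ab' + 'ab'^2 + ''
       = 'ab' + 'abab' + ''
       = 'ababab'

The pumped string is 'ababab' with length 6.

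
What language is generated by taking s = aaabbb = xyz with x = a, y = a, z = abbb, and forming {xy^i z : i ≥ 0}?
{xy^i z : i ≥ 0} = {a^(2+i) b^3 : i ≥ 0} = {aabbb, aaabbb, aaaabbb, ...}

With x = a, y = a, z = abbb: Starting with aaabbb and pumping the second 'a', we get strings with 2+i a's followed by 3 b's for i = 0, 1, 2, ...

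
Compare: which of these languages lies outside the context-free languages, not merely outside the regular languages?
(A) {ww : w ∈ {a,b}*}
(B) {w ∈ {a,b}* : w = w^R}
(A) {ww : w ∈ {a,b}*}

(A) {ww : w ∈ {a,b}*} requires the CFL pumping lemma.

- {w ∈ {a,b}* : w = w^R} is context-free (but not regular)
  • Can be shown non-regular with the regular pumping lemma
  • After pumping, the string is no longer symmetric

- {ww : w ∈ {a,b}*} is NOT context-free
  • Requires the CFL pumping lemma to prove
  • Even a PDA cannot compare two arbitrary halves symbol by symbol; CFL pumping on a^p b^p a^p b^p fails

The CFL pumping lemma is "stronger" in that it can prove non-membership
in the larger class of context-free languages.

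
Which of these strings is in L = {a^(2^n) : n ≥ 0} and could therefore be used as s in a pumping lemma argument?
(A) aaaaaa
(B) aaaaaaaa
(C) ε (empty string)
(B) aaaaaaaa

The pumping lemma is applied to a string s that lies in L, so first check membership of each option:
- (A) aaaaaa has length 6, strictly between 2^2 = 4 and 2^3 = 8, so it is not in L ✗
- (B) aaaaaaaa has length 8 = 2^3, so it is in L ✓
- (C) ε has length 0, which is not a power of 2, so it is not in L ✗

Only (B) aaaaaaaa is in L, so it is the only candidate that could play the role of s.
(In a complete proof one picks s in terms of the pumping length p so that |s| ≥ p is guaranteed; a fixed string like aaaaaaaa illustrates the shape of such an s.)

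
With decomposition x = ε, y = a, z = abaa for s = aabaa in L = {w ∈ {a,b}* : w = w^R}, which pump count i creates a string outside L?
i = 2

xy²z = ε · aa · abaa = aaabaa; aaabaa reversed is aabaaa ≠ aaabaa, so it is not a palindrome and is not in L.
(Other choices also work, e.g. i = 0, 3; only i = 1 is guaranteed to stay in L since xy¹z = s.)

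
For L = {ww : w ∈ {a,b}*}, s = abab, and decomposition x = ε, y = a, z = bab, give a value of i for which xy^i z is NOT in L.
i = 2

xy²z = ε · aa · bab = aabab; aabab has odd length 5, so it cannot be written as ww and is not in L.
(Other choices also work, e.g. i = 0, 3; only i = 1 is guaranteed to stay in L since xy¹z = s.)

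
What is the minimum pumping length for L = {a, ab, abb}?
p = 4

For a finite language L, the pumping lemma holds vacuously if p > max|s| for s ∈ L.

The longest string in L = {a, ab, abb} has length 3.
If p = 4, then no string s ∈ L has |s| ≥ p, so the condition is vacuously true.

The minimum pumping length is p = 4.

Why no smaller p works: for any p ≤ 3, the longest string s ∈ L has |s| = 3 ≥ p, so it would
have to be pumpable; but pumping up (i = 2, 3, ...) produces ever longer strings, which cannot all lie in the
finite language L. So the pumping property fails for every p ≤ 3.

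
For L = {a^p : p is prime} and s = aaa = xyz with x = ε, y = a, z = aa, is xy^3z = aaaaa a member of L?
Yes

xy³z = ε · aaa · aa = aaaaa.
aaaaa has length 5, which is prime, so it is in L.
(A single pumped string landing in L is not a contradiction by itself; a non-regularity proof needs some i for which xy^i z ∉ L, for every admissible decomposition.)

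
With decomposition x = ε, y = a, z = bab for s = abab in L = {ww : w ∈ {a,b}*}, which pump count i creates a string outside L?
i = 3

xy³z = ε · aaa · bab = aaabab; aaabab has length 6; its halves are aaa and bab, which differ, so it is not in L.
(Other choices also work, e.g. i = 0, 2; only i = 1 is guaranteed to stay in L since xy¹z = s.)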